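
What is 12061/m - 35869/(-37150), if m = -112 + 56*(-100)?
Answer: -17370173/15157200 ≈ -1.1460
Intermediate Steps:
m = -5712 (m = -112 - 5600 = -5712)
12061/m - 35869/(-37150) = 12061/(-5712) - 35869/(-37150) = 12061*(-1/5712) - 35869*(-1/37150) = -1723/816 + 35869/37150 = -17370173/15157200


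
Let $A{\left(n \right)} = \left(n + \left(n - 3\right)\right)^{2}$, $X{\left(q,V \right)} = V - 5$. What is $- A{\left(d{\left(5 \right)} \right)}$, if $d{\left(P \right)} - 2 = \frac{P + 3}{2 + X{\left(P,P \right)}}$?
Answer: $-81$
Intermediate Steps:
$X{\left(q,V \right)} = -5 + V$
$d{\left(P \right)} = 2 + \frac{3 + P}{-3 + P}$ ($d{\left(P \right)} = 2 + \frac{P + 3}{2 + \left(-5 + P\right)} = 2 + \frac{3 + P}{-3 + P}$)
$A{\left(n \right)} = \left(-3 + 2 n\right)^{2}$ ($A{\left(n \right)} = \left(n + \left(-3 + n\right)\right)^{2} = \left(-3 + 2 n\right)^{2}$)
$- A{\left(d{\left(5 \right)} \right)} = - \left(-3 + 2 \frac{3 \left(-1 + 5\right)}{-3 + 5}\right)^{2} = - \left(-3 + 2 \cdot 3 \cdot \frac{1}{2} \cdot 4\right)^{2} = - \left(-3 + 2 \cdot 6\right)^{2} = - \left(-3 + 12\right)^{2} = - 9^{2} = \left(-1\right) 81 = -81$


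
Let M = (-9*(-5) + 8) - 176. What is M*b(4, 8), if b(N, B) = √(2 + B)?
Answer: -123*√10 ≈ -388.96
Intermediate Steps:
M = -123 (M = (45 + 8) - 176 = 53 - 176 = -123)
M*b(4, 8) = -123*√(2 + 8) = -123*√10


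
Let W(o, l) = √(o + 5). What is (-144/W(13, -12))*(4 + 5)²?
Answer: -1944*√2 ≈ -2749.2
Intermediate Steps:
W(o, l) = √(5 + o)
(-144/W(13, -12))*(4 + 5)² = (-144/√(5 + 13))*(4 + 5)² = -144*√2/6*9² = -144*√2/6*81 = -24*√2*81 = -1944*√2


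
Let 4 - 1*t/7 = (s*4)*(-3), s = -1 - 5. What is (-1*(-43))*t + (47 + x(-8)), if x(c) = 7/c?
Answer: -163375/8 ≈ -20422.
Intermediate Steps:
s = -6
t = -476 (t = 28 - 7*(-6*4)*(-3) = 28 - (-168)*(-3) = 28 - 7*72 = 28 - 504 = -476)
(-1*(-43))*t + (47 + x(-8)) = -1*(-43)*(-476) + (47 + 7/(-8)) = 43*(-476) + (47 + 7*(-⅛)) = -20468 + (47 - 7/8) = -20468 + 369/8 = -163375/8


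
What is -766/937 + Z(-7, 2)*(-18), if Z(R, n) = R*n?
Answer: 235358/937 ≈ 251.18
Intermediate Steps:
-766/937 + Z(-7, 2)*(-18) = -766/937 - 7*2*(-18) = -766*1/937 - 14*(-18) = -766/937 + 252 = 235358/937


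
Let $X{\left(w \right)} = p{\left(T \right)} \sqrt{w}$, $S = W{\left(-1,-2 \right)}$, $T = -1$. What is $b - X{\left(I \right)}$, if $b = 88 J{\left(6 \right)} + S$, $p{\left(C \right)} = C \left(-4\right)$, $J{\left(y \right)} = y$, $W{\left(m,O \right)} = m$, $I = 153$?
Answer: $527 - 12 \sqrt{17} \approx 477.52$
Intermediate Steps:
$p{\left(C \right)} = - 4 C$
$S = -1$
$X{\left(w \right)} = 4 \sqrt{w}$ ($X{\left(w \right)} = \left(-4\right) \left(-1\right) \sqrt{w} = 4 \sqrt{w}$)
$b = 527$ ($b = 88 \cdot 6 - 1 = 528 - 1 = 527$)
$b - X{\left(I \right)} = 527 - 4 \sqrt{153} = 527 - 4 \cdot 3 \sqrt{17} = 527 - 12 \sqrt{17}$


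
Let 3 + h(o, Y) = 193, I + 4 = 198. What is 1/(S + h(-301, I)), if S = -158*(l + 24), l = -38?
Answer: 1/2402 ≈ 0.00041632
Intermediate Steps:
I = 194 (I = -4 + 198 = 194)
h(o, Y) = 190 (h(o, Y) = -3 + 193 = 190)
S = 2212 (S = -158*(-38 + 24) = -158*(-14) = 2212)
1/(S + h(-301, I)) = 1/(2212 + 190) = 1/2402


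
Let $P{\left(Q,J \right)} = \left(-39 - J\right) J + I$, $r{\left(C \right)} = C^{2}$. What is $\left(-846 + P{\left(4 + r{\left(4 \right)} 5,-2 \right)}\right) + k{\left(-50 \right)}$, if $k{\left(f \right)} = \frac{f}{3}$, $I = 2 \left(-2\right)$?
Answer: $- \frac{2378}{3} \approx -792.67$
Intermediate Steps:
$I = -4$
$k{\left(f \right)} = \frac{f}{3}$ ($k{\left(f \right)} = f \frac{1}{3} = \frac{f}{3}$)
$P{\left(Q,J \right)} = -4 + J \left(-39 - J\right)$ ($P{\left(Q,J \right)} = \left(-39 - J\right) J - 4 = J \left(-39 - J\right) - 4 = -4 + J \left(-39 - J\right)$)
$\left(-846 + P{\left(4 + r{\left(4 \right)} 5,-2 \right)}\right) + k{\left(-50 \right)} = \left(-846 - -70\right) + \frac{1}{3} \left(-50\right) = \left(-846 - -70\right) - \frac{50}{3} = \left(-846 + 70\right) - \frac{50}{3} = -776 - \frac{50}{3} = - \frac{2378}{3}$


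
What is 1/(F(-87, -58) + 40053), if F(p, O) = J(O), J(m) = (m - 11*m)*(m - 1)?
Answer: 1/5833 ≈ 0.00017144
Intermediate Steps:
J(m) = -10*m*(-1 + m) (J(m) = (-10*m)*(-1 + m) = -10*m*(-1 + m))
F(p, O) = 10*O*(1 - O)
1/(F(-87, -58) + 40053) = 1/(10*(-58)*(1 - 1*(-58)) + 40053) = 1/(10*(-58)*(1 + 58) + 40053) = 1/(10*(-58)*59 + 40053) = 1/(-34220 + 40053) = 1/5833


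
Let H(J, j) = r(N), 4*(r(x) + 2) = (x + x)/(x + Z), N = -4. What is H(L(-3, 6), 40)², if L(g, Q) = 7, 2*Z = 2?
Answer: 16/9 ≈ 1.7778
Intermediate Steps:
Z = 1 (Z = (½)*2 = 1)
r(x) = -2 + x/(2*(1 + x)) (r(x) = -2 + ((x + x)/(x + 1))/4 = -2 + ((2*x)/(1 + x))/4 = -2 + (2*x/(1 + x))/4 = -2 + x/(2*(1 + x)))
H(J, j) = -4/3 (H(J, j) = (-4 - 3*(-4))/(2*(1 - 4)) = (½)*(-4 + 12)/(-3) = (½)*(-⅓)*8 = -4/3)
H(L(-3, 6), 40)² = (-4/3)² = 16/9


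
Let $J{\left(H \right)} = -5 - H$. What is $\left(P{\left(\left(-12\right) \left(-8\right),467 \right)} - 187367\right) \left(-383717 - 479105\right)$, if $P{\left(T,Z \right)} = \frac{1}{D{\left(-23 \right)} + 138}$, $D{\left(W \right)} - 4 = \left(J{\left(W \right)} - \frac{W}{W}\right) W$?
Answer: $\frac{40254428911648}{249} \approx 1.6166 \cdot 10^{11}$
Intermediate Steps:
$D{\left(W \right)} = 4 + W \left(-6 - W\right)$ ($D{\left(W \right)} = 4 + \left(\left(-5 - W\right) - \frac{W}{W}\right) W = 4 + \left(\left(-5 - W\right) - 1\right) W = 4 + \left(-6 - W\right) W = 4 + W \left(-6 - W\right)$)
$P{\left(T,Z \right)} = - \frac{1}{249}$ ($P{\left(T,Z \right)} = \frac{1}{\left(4 - -23 - - 23 \left(5 - 23\right)\right) + 138} = \frac{1}{\left(4 + 23 - \left(-23\right) \left(-18\right)\right) + 138} = \frac{1}{\left(4 + 23 - 414\right) + 138} = \frac{1}{-387 + 138} = \frac{1}{-249} = - \frac{1}{249}$)
$\left(P{\left(\left(-12\right) \left(-8\right),467 \right)} - 187367\right) \left(-383717 - 479105\right) = \left(- \frac{1}{249} - 187367\right) \left(-383717 - 479105\right) = \left(- \frac{46654384}{249}\right) \left(-862822\right) = \frac{40254428911648}{249}$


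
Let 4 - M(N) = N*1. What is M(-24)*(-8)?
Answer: -224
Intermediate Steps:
M(N) = 4 - N
M(-24)*(-8) = (4 - 1*(-24))*(-8) = (4 + 24)*(-8) = 28*(-8) = -224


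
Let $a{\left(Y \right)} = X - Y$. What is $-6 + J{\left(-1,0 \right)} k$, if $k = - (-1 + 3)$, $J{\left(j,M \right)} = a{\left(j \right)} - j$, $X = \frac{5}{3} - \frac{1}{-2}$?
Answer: $- \frac{43}{3} \approx -14.333$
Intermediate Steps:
$X = \frac{13}{6}$ ($X = 5 \cdot \frac{1}{3} - - \frac{1}{2} = \frac{5}{3} + \frac{1}{2} = \frac{13}{6} \approx 2.1667$)
$a{\left(Y \right)} = \frac{13}{6} - Y$
$J{\left(j,M \right)} = \frac{13}{6} - 2 j$ ($J{\left(j,M \right)} = \left(\frac{13}{6} - j\right) - j = \frac{13}{6} - 2 j$)
$k = -2$ ($k = \left(-1\right) 2 = -2$)
$-6 + J{\left(-1,0 \right)} k = -6 + \left(\frac{13}{6} - -2\right) \left(-2\right) = -6 + \left(\frac{13}{6} + 2\right) \left(-2\right) = -6 + \frac{25}{6} \left(-2\right) = -6 - \frac{25}{3} = - \frac{43}{3}$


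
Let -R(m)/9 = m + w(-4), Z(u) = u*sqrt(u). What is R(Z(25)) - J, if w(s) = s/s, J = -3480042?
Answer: 3478908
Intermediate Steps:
Z(u) = u**(3/2)
w(s) = 1
R(m) = -9 - 9*m (R(m) = -9*(m + 1) = -9*(1 + m) = -9 - 9*m)
R(Z(25)) - J = (-9 - 9*25**(3/2)) - 1*(-3480042) = (-9 - 9*125) + 3480042 = (-9 - 1125) + 3480042 = -1134 + 3480042 = 3478908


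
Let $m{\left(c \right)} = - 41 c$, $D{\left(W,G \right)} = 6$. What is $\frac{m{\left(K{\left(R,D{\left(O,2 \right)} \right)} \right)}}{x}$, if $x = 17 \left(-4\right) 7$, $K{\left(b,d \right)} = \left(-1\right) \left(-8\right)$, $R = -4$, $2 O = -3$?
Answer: $\frac{82}{119} \approx 0.68908$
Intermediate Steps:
$O = - \frac{3}{2}$ ($O = \frac{1}{2} \left(-3\right) = - \frac{3}{2} \approx -1.5$)
$K{\left(b,d \right)} = 8$
$x = -476$ ($x = \left(-68\right) 7 = -476$)
$\frac{m{\left(K{\left(R,D{\left(O,2 \right)} \right)} \right)}}{x} = \frac{\left(-41\right) 8}{-476} = \left(-328\right) \left(- \frac{1}{476}\right) = \frac{82}{119}$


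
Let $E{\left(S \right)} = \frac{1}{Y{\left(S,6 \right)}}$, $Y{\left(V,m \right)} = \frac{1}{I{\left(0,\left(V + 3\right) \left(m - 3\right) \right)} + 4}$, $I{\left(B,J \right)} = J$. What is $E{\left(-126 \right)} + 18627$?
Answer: $18262$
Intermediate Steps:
$Y{\left(V,m \right)} = \frac{1}{4 + \left(-3 + m\right) \left(3 + V\right)}$ ($Y{\left(V,m \right)} = \frac{1}{\left(V + 3\right) \left(m - 3\right) + 4} = \frac{1}{\left(3 + V\right) \left(-3 + m\right) + 4} = \frac{1}{\left(-3 + m\right) \left(3 + V\right) + 4} = \frac{1}{4 + \left(-3 + m\right) \left(3 + V\right)}$)
$E{\left(S \right)} = 13 + 3 S$ ($E{\left(S \right)} = \frac{1}{\frac{1}{-5 - 3 S + 3 \cdot 6 + S 6}} = \frac{1}{\frac{1}{-5 - 3 S + 18 + 6 S}} = \frac{1}{\frac{1}{13 + 3 S}} = 13 + 3 S$)
$E{\left(-126 \right)} + 18627 = \left(13 + 3 \left(-126\right)\right) + 18627 = \left(13 - 378\right) + 18627 = -365 + 18627 = 18262$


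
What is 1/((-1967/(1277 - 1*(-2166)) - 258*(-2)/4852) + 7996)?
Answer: 4176359/33392224740 ≈ 0.00012507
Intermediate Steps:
1/((-1967/(1277 - 1*(-2166)) - 258*(-2)/4852) + 7996) = 1/((-1967/(1277 + 2166) + 516*(1/4852)) + 7996) = 1/((-1967/3443 + 129/1213) + 7996) = 1/(-1941824/4176359 + 7996) = 1/(33392224740/4176359) = 4176359/33392224740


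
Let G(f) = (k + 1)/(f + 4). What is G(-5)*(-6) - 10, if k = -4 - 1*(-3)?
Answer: -10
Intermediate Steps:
k = -1 (k = -4 + 3 = -1)
G(f) = 0 (G(f) = (-1 + 1)/(f + 4) = 0/(4 + f) = 0)
G(-5)*(-6) - 10 = 0*(-6) - 10 = 0 - 10 = -10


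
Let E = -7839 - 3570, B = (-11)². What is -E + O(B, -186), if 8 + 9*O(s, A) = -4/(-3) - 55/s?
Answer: 3388238/297 ≈ 11408.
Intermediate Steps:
B = 121
O(s, A) = -20/27 - 55/(9*s) (O(s, A) = -8/9 + (-4/(-3) - 55/s)/9 = -8/9 + (-4*(-⅓) - 55/s)/9 = -8/9 + (4/3 - 55/s)/9 = -8/9 + (4/27 - 55/(9*s)) = -20/27 - 55/(9*s))
E = -11409
-E + O(B, -186) = -1*(-11409) + (5/27)*(-33 - 4*121)/121 = 11409 + (5/27)*(1/121)*(-33 - 484) = 11409 + (5/27)*(1/121)*(-517) = 11409 - 235/297 = 3388238/297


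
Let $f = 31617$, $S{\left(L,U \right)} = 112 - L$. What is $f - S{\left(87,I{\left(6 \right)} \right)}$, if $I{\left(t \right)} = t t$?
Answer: $31592$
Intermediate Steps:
$I{\left(t \right)} = t^{2}$
$f - S{\left(87,I{\left(6 \right)} \right)} = 31617 - \left(112 - 87\right) = 31617 - 25 = 31592$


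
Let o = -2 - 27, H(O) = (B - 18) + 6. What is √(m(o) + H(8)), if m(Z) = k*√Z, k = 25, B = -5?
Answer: √(-17 + 25*I*√29) ≈ 7.7038 + 8.7378*I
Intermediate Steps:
H(O) = -17 (H(O) = (-5 - 18) + 6 = -23 + 6 = -17)
o = -29
m(Z) = 25*√Z
√(m(o) + H(8)) = √(25*√(-29) - 17) = √(25*(I*√29) - 17) = √(25*I*√29 - 17) = √(-17 + 25*I*√29)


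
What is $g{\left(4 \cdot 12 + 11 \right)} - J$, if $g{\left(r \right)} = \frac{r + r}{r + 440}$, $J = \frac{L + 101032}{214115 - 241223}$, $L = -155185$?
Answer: $- \frac{2647067}{1502988} \approx -1.7612$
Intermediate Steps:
$J = \frac{6017}{3012}$ ($J = \frac{-155185 + 101032}{214115 - 241223} = - \frac{54153}{-27108} = \left(-54153\right) \left(- \frac{1}{27108}\right) = \frac{6017}{3012} \approx 1.9977$)
$g{\left(r \right)} = \frac{2 r}{440 + r}$
$g{\left(4 \cdot 12 + 11 \right)} - J = \frac{2 \left(4 \cdot 12 + 11\right)}{440 + \left(4 \cdot 12 + 11\right)} - \frac{6017}{3012} = \frac{2 \left(48 + 11\right)}{440 + \left(48 + 11\right)} - \frac{6017}{3012} = 2 \cdot 59 \frac{1}{440 + 59} - \frac{6017}{3012} = 2 \cdot 59 \cdot \frac{1}{499} - \frac{6017}{3012} = \frac{118}{499} - \frac{6017}{3012} = - \frac{2647067}{1502988}$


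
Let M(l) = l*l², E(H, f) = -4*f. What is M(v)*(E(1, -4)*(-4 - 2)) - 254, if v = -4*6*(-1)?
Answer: -1327358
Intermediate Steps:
v = 24 (v = -24*(-1) = 24)
M(l) = l³
M(v)*(E(1, -4)*(-4 - 2)) - 254 = 24³*((-4*(-4))*(-4 - 2)) - 254 = 13824*(16*(-6)) - 254 = 13824*(-96) - 254 = -1327104 - 254 = -1327358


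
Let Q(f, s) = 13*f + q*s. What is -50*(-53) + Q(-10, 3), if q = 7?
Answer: 2541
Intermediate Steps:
Q(f, s) = 7*s + 13*f (Q(f, s) = 13*f + 7*s = 7*s + 13*f)
-50*(-53) + Q(-10, 3) = -50*(-53) + (7*3 + 13*(-10)) = 2650 + (21 - 130) = 2650 - 109 = 2541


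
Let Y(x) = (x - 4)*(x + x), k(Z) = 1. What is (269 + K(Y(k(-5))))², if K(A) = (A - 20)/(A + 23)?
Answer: 20675209/289 ≈ 71541.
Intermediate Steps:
Y(x) = 2*x*(-4 + x) (Y(x) = (-4 + x)*(2*x) = 2*x*(-4 + x))
K(A) = (-20 + A)/(23 + A)
(269 + K(Y(k(-5))))² = (269 + (-20 + 2*1*(-4 + 1))/(23 + 2*1*(-4 + 1)))² = (269 + (-20 + 2*1*(-3))/(23 + 2*1*(-3)))² = (269 + (-20 - 6)/(23 - 6))² = (269 - 26/17)² = (4547/17)² = 20675209/289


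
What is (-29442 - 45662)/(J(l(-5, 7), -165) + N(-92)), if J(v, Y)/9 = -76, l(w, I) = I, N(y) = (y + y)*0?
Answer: 18776/171 ≈ 109.80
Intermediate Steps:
N(y) = 0 (N(y) = (2*y)*0 = 0)
J(v, Y) = -684 (J(v, Y) = 9*(-76) = -684)
(-29442 - 45662)/(J(l(-5, 7), -165) + N(-92)) = (-29442 - 45662)/(-684 + 0) = -75104/(-684) = -75104*(-1/684) = 18776/171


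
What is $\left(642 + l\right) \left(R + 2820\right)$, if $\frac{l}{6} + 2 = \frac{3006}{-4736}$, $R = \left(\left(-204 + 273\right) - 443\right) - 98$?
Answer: $\frac{435208257}{296} \approx 1.4703 \cdot 10^{6}$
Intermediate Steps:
$R = -472$ ($R = \left(69 - 443\right) - 98 = -374 - 98 = -472$)
$l = - \frac{18717}{1184}$ ($l = -12 + 6 \frac{3006}{-4736} = -12 + 6 \cdot 3006 \left(- \frac{1}{4736}\right) = -12 + 6 \left(- \frac{1503}{2368}\right) = -12 - \frac{4509}{1184} = - \frac{18717}{1184} \approx -15.808$)
$\left(642 + l\right) \left(R + 2820\right) = \left(642 - \frac{18717}{1184}\right) \left(-472 + 2820\right) = \frac{741411}{1184} \cdot 2348 = \frac{435208257}{296}$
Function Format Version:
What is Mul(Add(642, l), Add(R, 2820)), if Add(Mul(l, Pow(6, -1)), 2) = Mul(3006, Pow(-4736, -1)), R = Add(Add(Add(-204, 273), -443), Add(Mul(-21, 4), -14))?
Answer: Rational(435208257, 296) ≈ 1.4703e+6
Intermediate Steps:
R = -472 (R = Add(Add(69, -443), Add(-84, -14)) = Add(-374, -98) = -472)
l = Rational(-18717, 1184) (l = Add(-12, Mul(6, Mul(3006, Pow(-4736, -1)))) = Add(-12, Mul(6, Mul(3006, Rational(-1, 4736)))) = Add(-12, Mul(6, Rational(-1503, 2368))) = Add(-12, Rational(-4509, 1184)) = Rational(-18717, 1184) ≈ -15.808)
Mul(Add(642, l), Add(R, 2820)) = Mul(Add(642, Rational(-18717, 1184)), Add(-472, 2820)) = Mul(Rational(741411, 1184), 2348) = Rational(435208257, 296)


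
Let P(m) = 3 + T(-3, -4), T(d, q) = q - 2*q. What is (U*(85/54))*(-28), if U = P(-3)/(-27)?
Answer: 8330/729 ≈ 11.427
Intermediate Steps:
T(d, q) = -q
P(m) = 7 (P(m) = 3 - 1*(-4) = 3 + 4 = 7)
U = -7/27 (U = 7/(-27) = 7*(-1/27) = -7/27 ≈ -0.25926)
(U*(85/54))*(-28) = -595/(27*54)*(-28) = -7/27*85/54*(-28) = -595/1458*(-28) = 8330/729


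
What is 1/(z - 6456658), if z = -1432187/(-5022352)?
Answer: -5022352/32427607787429 ≈ -1.5488e-7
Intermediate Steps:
z = 1432187/5022352 (z = -1432187*(-1/5022352) = 1432187/5022352 ≈ 0.28516)
1/(z - 6456658) = 1/(1432187/5022352 - 6456658) = 1/(-32427607787429/5022352) = -5022352/32427607787429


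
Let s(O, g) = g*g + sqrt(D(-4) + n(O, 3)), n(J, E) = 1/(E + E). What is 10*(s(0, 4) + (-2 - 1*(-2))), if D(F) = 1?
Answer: 160 + 5*sqrt(42)/3 ≈ 170.80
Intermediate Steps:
n(J, E) = 1/(2*E)
s(O, g) = g**2 + sqrt(42)/6 (s(O, g) = g*g + sqrt(1 + (1/2)/3) = g**2 + sqrt(1 + (1/2)*(1/3)) = g**2 + sqrt(1 + 1/6) = g**2 + sqrt(7/6) = g**2 + sqrt(42)/6)
10*(s(0, 4) + (-2 - 1*(-2))) = 10*((4**2 + sqrt(42)/6) + (-2 - 1*(-2))) = 10*((16 + sqrt(42)/6) + (-2 + 2)) = 10*((16 + sqrt(42)/6) + 0) = 10*(16 + sqrt(42)/6) = 160 + 5*sqrt(42)/3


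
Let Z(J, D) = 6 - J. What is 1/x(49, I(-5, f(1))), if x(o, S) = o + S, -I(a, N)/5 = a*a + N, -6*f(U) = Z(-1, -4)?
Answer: -6/421 ≈ -0.014252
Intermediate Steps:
f(U) = -7/6 (f(U) = -(6 - 1*(-1))/6 = -(6 + 1)/6 = -⅙*7 = -7/6)
I(a, N) = -5*N - 5*a² (I(a, N) = -5*(a*a + N) = -5*(a² + N) = -5*(N + a²) = -5*N - 5*a²)
x(o, S) = S + o
1/x(49, I(-5, f(1))) = 1/((-5*(-7/6) - 5*(-5)²) + 49) = 1/((35/6 - 5*25) + 49) = 1/((35/6 - 125) + 49) = 1/(-715/6 + 49) = 1/(-421/6) = -6/421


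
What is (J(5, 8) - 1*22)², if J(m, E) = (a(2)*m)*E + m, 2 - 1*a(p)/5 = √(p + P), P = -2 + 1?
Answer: 33489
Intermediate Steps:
P = -1
a(p) = 10 - 5*√(-1 + p) (a(p) = 10 - 5*√(p - 1) = 10 - 5*√(-1 + p))
J(m, E) = m + 5*E*m (J(m, E) = ((10 - 5*√(-1 + 2))*m)*E + m = ((10 - 5*√1)*m)*E + m = ((10 - 5*1)*m)*E + m = ((10 - 5)*m)*E + m = (5*m)*E + m = 5*E*m + m = m + 5*E*m)
(J(5, 8) - 1*22)² = (5*(1 + 5*8) - 1*22)² = (5*(1 + 40) - 22)² = (5*41 - 22)² = (205 - 22)² = 183² = 33489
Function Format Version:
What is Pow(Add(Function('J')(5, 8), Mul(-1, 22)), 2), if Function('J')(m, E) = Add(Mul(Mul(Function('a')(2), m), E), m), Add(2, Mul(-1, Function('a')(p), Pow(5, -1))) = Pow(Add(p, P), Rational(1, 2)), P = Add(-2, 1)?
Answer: 33489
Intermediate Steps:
P = -1
Function('a')(p) = Add(10, Mul(-5, Pow(Add(-1, p), Rational(1, 2)))) (Function('a')(p) = Add(10, Mul(-5, Pow(Add(p, -1), Rational(1, 2)))) = Add(10, Mul(-5, Pow(Add(-1, p), Rational(1, 2)))))
Function('J')(m, E) = Add(m, Mul(5, E, m)) (Function('J')(m, E) = Add(Mul(Mul(Add(10, Mul(-5, Pow(Add(-1, 2), Rational(1, 2)))), m), E), m) = Add(Mul(Mul(Add(10, Mul(-5, Pow(1, Rational(1, 2)))), m), E), m) = Add(Mul(Mul(Add(10, Mul(-5, 1)), m), E), m) = Add(Mul(Mul(Add(10, -5), m), E), m) = Add(Mul(Mul(5, m), E), m) = Add(Mul(5, E, m), m) = Add(m, Mul(5, E, m)))
Pow(Add(Function('J')(5, 8), Mul(-1, 22)), 2) = Pow(Add(Mul(5, Add(1, Mul(5, 8))), Mul(-1, 22)), 2) = Pow(Add(Mul(5, Add(1, 40)), -22), 2) = Pow(Add(Mul(5, 41), -22), 2) = Pow(Add(205, -22), 2) = Pow(183, 2) = 33489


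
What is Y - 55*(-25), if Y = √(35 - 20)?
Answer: 1375 + √15 ≈ 1378.9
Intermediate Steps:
Y = √15 ≈ 3.8730
Y - 55*(-25) = √15 - 55*(-25) = √15 + 1375 = 1375 + √15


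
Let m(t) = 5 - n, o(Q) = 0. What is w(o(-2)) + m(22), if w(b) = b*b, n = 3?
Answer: 2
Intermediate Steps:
w(b) = b²
m(t) = 2 (m(t) = 5 - 1*3 = 5 - 3 = 2)
w(o(-2)) + m(22) = 0² + 2 = 0 + 2 = 2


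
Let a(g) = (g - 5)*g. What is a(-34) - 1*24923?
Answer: -23597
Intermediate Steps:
a(g) = g*(-5 + g) (a(g) = (-5 + g)*g = g*(-5 + g))
a(-34) - 1*24923 = -34*(-5 - 34) - 1*24923 = -34*(-39) - 24923 = 1326 - 24923 = -23597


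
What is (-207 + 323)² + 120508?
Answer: 133964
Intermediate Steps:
(-207 + 323)² + 120508 = 116² + 120508 = 13456 + 120508 = 133964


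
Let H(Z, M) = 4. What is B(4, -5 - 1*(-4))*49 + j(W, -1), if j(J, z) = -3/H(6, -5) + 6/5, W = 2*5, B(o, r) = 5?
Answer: 4909/20 ≈ 245.45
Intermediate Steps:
W = 10
j(J, z) = 9/20 (j(J, z) = -3/4 + 6/5 = -3*¼ + 6*(⅕) = -¾ + 6/5 = 9/20)
B(4, -5 - 1*(-4))*49 + j(W, -1) = 5*49 + 9/20 = 245 + 9/20 = 4909/20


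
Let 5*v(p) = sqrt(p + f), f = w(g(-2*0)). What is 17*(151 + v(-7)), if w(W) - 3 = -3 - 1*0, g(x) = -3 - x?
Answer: 2567 + 17*I*sqrt(7)/5 ≈ 2567.0 + 8.9956*I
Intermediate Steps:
w(W) = 0 (w(W) = 3 + (-3 - 1*0) = 3 + (-3 + 0) = 3 - 3 = 0)
f = 0
v(p) = sqrt(p)/5 (v(p) = sqrt(p + 0)/5 = sqrt(p)/5)
17*(151 + v(-7)) = 17*(151 + sqrt(-7)/5) = 17*(151 + (I*sqrt(7))/5) = 17*(151 + I*sqrt(7)/5) = 2567 + 17*I*sqrt(7)/5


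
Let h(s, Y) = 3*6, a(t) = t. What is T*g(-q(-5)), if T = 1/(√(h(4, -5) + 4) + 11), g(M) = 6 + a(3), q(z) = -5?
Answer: 1 - √22/11 ≈ 0.57360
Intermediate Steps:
h(s, Y) = 18
g(M) = 9 (g(M) = 6 + 3 = 9)
T = 1/(11 + √22) (T = 1/(√(18 + 4) + 11) = 1/(√22 + 11) = 1/(11 + √22) ≈ 0.063733)
T*g(-q(-5)) = (⅑ - √22/99)*9 = 1 - √22/11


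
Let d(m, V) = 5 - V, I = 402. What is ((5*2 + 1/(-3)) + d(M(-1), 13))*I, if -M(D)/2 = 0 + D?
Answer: 670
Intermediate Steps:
M(D) = -2*D (M(D) = -2*(0 + D) = -2*D)
((5*2 + 1/(-3)) + d(M(-1), 13))*I = ((5*2 + 1/(-3)) + (5 - 1*13))*402 = ((10 - ⅓) + (5 - 13))*402 = (29/3 - 8)*402 = (5/3)*402 = 670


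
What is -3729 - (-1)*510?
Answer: -3219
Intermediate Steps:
-3729 - (-1)*510 = -3729 - 1*(-510) = -3729 + 510 = -3219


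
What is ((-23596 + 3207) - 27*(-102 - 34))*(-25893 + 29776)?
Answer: -64912111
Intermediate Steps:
((-23596 + 3207) - 27*(-102 - 34))*(-25893 + 29776) = (-20389 - 27*(-136))*3883 = (-20389 + 3672)*3883 = -16717*3883 = -64912111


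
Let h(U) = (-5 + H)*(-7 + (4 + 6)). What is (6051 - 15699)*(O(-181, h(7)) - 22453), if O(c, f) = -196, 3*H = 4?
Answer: 218517552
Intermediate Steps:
H = 4/3 (H = (1/3)*4 = 4/3 ≈ 1.3333)
h(U) = -11 (h(U) = (-5 + 4/3)*(-7 + (4 + 6)) = -11*(-7 + 10)/3 = -11/3*3 = -11)
(6051 - 15699)*(O(-181, h(7)) - 22453) = (6051 - 15699)*(-196 - 22453) = -9648*(-22649) = 218517552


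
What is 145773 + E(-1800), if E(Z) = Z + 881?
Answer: 144854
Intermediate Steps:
E(Z) = 881 + Z
145773 + E(-1800) = 145773 + (881 - 1800) = 145773 - 919 = 144854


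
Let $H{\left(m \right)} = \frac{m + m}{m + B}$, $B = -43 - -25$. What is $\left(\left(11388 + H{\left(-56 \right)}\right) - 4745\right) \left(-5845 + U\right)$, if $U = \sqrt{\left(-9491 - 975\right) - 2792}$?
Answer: $- \frac{1436975715}{37} + \frac{245847 i \sqrt{13258}}{37} \approx -3.8837 \cdot 10^{7} + 7.6507 \cdot 10^{5} i$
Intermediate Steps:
$B = -18$ ($B = -43 + 25 = -18$)
$H{\left(m \right)} = \frac{2 m}{-18 + m}$ ($H{\left(m \right)} = \frac{m + m}{m - 18} = \frac{2 m}{-18 + m}$)
$U = i \sqrt{13258}$ ($U = \sqrt{-10466 - 2792} = \sqrt{-13258} = i \sqrt{13258} \approx 115.14 i$)
$\left(\left(11388 + H{\left(-56 \right)}\right) - 4745\right) \left(-5845 + U\right) = \left(\left(11388 + 2 \left(-56\right) \frac{1}{-18 - 56}\right) - 4745\right) \left(-5845 + i \sqrt{13258}\right) = \left(\left(11388 + 2 \left(-56\right) \frac{1}{-74}\right) - 4745\right) \left(-5845 + i \sqrt{13258}\right) = \left(\left(11388 + 2 \left(-56\right) \left(- \frac{1}{74}\right)\right) - 4745\right) \left(-5845 + i \sqrt{13258}\right) = \left(\left(11388 + \frac{56}{37}\right) - 4745\right) \left(-5845 + i \sqrt{13258}\right) = \left(\frac{421412}{37} - 4745\right) \left(-5845 + i \sqrt{13258}\right) = \frac{245847 \left(-5845 + i \sqrt{13258}\right)}{37} = - \frac{1436975715}{37} + \frac{245847 i \sqrt{13258}}{37}$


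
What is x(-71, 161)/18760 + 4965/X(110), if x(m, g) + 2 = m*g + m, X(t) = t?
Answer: 2296949/51590 ≈ 44.523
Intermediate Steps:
x(m, g) = -2 + m + g*m (x(m, g) = -2 + (m*g + m) = -2 + (g*m + m) = -2 + (m + g*m) = -2 + m + g*m)
x(-71, 161)/18760 + 4965/X(110) = (-2 - 71 + 161*(-71))/18760 + 4965/110 = (-2 - 71 - 11431)*(1/18760) + 4965*(1/110) = -11504*1/18760 + 993/22 = -1438/2345 + 993/22 = 2296949/51590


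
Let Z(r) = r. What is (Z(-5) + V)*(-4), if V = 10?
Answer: -20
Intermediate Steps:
(Z(-5) + V)*(-4) = (-5 + 10)*(-4) = 5*(-4) = -20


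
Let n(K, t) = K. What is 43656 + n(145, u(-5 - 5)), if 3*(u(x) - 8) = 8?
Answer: 43801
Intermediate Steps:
u(x) = 32/3 (u(x) = 8 + (1/3)*8 = 8 + 8/3 = 32/3)
43656 + n(145, u(-5 - 5)) = 43656 + 145 = 43801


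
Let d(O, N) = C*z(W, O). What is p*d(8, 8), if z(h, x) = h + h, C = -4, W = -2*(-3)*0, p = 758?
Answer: 0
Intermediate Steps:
W = 0 (W = 6*0 = 0)
z(h, x) = 2*h
d(O, N) = 0 (d(O, N) = -8*0 = -4*0 = 0)
p*d(8, 8) = 758*0 = 0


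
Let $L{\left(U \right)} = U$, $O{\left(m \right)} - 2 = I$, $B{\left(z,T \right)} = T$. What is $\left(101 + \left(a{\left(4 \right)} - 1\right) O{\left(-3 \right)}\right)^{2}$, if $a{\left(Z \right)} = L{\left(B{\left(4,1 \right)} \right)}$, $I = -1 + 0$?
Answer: $10201$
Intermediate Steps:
$I = -1$
$O{\left(m \right)} = 1$ ($O{\left(m \right)} = 2 - 1 = 1$)
$a{\left(Z \right)} = 1$
$\left(101 + \left(a{\left(4 \right)} - 1\right) O{\left(-3 \right)}\right)^{2} = \left(101 + \left(1 - 1\right) 1\right)^{2} = \left(101 + 0 \cdot 1\right)^{2} = \left(101 + 0\right)^{2} = 101^{2} = 10201$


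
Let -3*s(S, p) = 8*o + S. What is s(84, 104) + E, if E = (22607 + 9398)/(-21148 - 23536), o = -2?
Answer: -3134527/134052 ≈ -23.383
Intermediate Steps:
E = -32005/44684 (E = 32005/(-44684) = 32005*(-1/44684) = -32005/44684 ≈ -0.71625)
s(S, p) = 16/3 - S/3 (s(S, p) = -(8*(-2) + S)/3 = -(-16 + S)/3 = 16/3 - S/3)
s(84, 104) + E = (16/3 - ⅓*84) - 32005/44684 = (16/3 - 28) - 32005/44684 = -68/3 - 32005/44684 = -3134527/134052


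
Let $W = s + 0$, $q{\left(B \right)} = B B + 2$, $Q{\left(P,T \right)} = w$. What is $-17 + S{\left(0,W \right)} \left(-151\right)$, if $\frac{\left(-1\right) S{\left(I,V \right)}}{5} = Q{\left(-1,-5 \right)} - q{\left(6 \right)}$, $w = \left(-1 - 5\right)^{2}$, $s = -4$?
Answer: $-1527$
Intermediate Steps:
$w = 36$ ($w = \left(-6\right)^{2} = 36$)
$Q{\left(P,T \right)} = 36$
$q{\left(B \right)} = 2 + B^{2}$ ($q{\left(B \right)} = B^{2} + 2 = 2 + B^{2}$)
$W = -4$ ($W = -4 + 0 = -4$)
$S{\left(I,V \right)} = 10$ ($S{\left(I,V \right)} = - 5 \left(36 - \left(2 + 6^{2}\right)\right) = - 5 \left(36 - \left(2 + 36\right)\right) = - 5 \left(36 - 38\right) = \left(-5\right) \left(-2\right) = 10$)
$-17 + S{\left(0,W \right)} \left(-151\right) = -17 + 10 \left(-151\right) = -17 - 1510 = -1527$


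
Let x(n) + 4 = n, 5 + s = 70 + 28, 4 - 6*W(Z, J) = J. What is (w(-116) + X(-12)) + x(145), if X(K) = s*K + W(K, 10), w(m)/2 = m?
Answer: -1208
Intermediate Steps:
W(Z, J) = 2/3 - J/6
s = 93 (s = -5 + (70 + 28) = -5 + 98 = 93)
x(n) = -4 + n
w(m) = 2*m
X(K) = -1 + 93*K (X(K) = 93*K + (2/3 - 1/6*10) = 93*K + (2/3 - 5/3) = 93*K - 1 = -1 + 93*K)
(w(-116) + X(-12)) + x(145) = (2*(-116) + (-1 + 93*(-12))) + (-4 + 145) = (-232 + (-1 - 1116)) + 141 = (-232 - 1117) + 141 = -1349 + 141 = -1208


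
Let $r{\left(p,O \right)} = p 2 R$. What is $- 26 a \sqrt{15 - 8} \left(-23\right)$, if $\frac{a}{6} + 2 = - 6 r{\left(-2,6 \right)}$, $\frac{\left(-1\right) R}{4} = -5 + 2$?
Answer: $1026168 \sqrt{7} \approx 2.715 \cdot 10^{6}$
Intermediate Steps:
$R = 12$ ($R = - 4 \left(-5 + 2\right) = \left(-4\right) \left(-3\right) = 12$)
$r{\left(p,O \right)} = 24 p$ ($r{\left(p,O \right)} = p 2 \cdot 12 = 2 p 12 = 24 p$)
$a = 1716$ ($a = -12 + 6 \left(- 6 \cdot 24 \left(-2\right)\right) = -12 + 6 \left(\left(-6\right) \left(-48\right)\right) = -12 + 6 \cdot 288 = -12 + 1728 = 1716$)
$- 26 a \sqrt{15 - 8} \left(-23\right) = \left(-26\right) 1716 \sqrt{15 - 8} \left(-23\right) = - 44616 \sqrt{7} \left(-23\right) = 1026168 \sqrt{7}$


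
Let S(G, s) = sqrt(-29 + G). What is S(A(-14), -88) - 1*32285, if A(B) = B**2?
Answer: -32285 + sqrt(167) ≈ -32272.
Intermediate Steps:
S(A(-14), -88) - 1*32285 = sqrt(-29 + (-14)**2) - 1*32285 = sqrt(-29 + 196) - 32285 = sqrt(167) - 32285 = -32285 + sqrt(167)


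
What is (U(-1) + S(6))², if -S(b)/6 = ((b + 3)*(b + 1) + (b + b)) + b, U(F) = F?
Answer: 237169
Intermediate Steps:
S(b) = -18*b - 6*(1 + b)*(3 + b) (S(b) = -6*(((b + 3)*(b + 1) + (b + b)) + b) = -6*(((3 + b)*(1 + b) + 2*b) + b) = -6*(((1 + b)*(3 + b) + 2*b) + b) = -6*((2*b + (1 + b)*(3 + b)) + b) = -6*(3*b + (1 + b)*(3 + b)) = -18*b - 6*(1 + b)*(3 + b))
(U(-1) + S(6))² = (-1 + (-18 - 42*6 - 6*6²))² = (-1 + (-18 - 252 - 6*36))² = (-1 + (-18 - 252 - 216))² = (-1 - 486)² = (-487)² = 237169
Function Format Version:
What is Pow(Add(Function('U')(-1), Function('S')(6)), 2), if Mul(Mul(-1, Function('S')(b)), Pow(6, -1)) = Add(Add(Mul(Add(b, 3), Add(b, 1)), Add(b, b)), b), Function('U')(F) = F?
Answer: 237169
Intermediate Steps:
Function('S')(b) = Add(Mul(-18, b), Mul(-6, Add(1, b), Add(3, b))) (Function('S')(b) = Mul(-6, Add(Add(Mul(Add(b, 3), Add(b, 1)), Add(b, b)), b)) = Mul(-6, Add(Add(Mul(Add(3, b), Add(1, b)), Mul(2, b)), b)) = Mul(-6, Add(Add(Mul(Add(1, b), Add(3, b)), Mul(2, b)), b)) = Mul(-6, Add(Add(Mul(2, b), Mul(Add(1, b), Add(3, b))), b)) = Mul(-6, Add(Mul(3, b), Mul(Add(1, b), Add(3, b)))) = Add(Mul(-18, b), Mul(-6, Add(1, b), Add(3, b))))
Pow(Add(Function('U')(-1), Function('S')(6)), 2) = Pow(Add(-1, Add(-18, Mul(-42, 6), Mul(-6, Pow(6, 2)))), 2) = Pow(Add(-1, Add(-18, -252, Mul(-6, 36))), 2) = Pow(Add(-1, Add(-18, -252, -216)), 2) = Pow(Add(-1, -486), 2) = Pow(-487, 2) = 237169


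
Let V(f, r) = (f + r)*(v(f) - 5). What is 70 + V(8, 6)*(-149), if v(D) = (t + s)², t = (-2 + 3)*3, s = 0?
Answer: -8274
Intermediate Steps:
t = 3 (t = 1*3 = 3)
v(D) = 9 (v(D) = (3 + 0)² = 3² = 9)
V(f, r) = 4*f + 4*r (V(f, r) = (f + r)*(9 - 5) = (f + r)*4 = 4*f + 4*r)
70 + V(8, 6)*(-149) = 70 + (4*8 + 4*6)*(-149) = 70 + (32 + 24)*(-149) = 70 + 56*(-149) = 70 - 8344 = -8274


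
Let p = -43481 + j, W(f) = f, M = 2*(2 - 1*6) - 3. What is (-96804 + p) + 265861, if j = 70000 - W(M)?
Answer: 195587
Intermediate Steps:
M = -11 (M = 2*(2 - 6) - 3 = 2*(-4) - 3 = -8 - 3 = -11)
j = 70011 (j = 70000 - 1*(-11) = 70000 + 11 = 70011)
p = 26530 (p = -43481 + 70011 = 26530)
(-96804 + p) + 265861 = (-96804 + 26530) + 265861 = -70274 + 265861 = 195587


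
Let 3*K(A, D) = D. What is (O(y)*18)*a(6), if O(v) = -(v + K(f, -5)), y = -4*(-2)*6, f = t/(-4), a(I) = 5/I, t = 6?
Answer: -695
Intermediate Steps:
f = -3/2 (f = 6/(-4) = 6*(-¼) = -3/2 ≈ -1.5000)
K(A, D) = D/3
y = 48 (y = 8*6 = 48)
O(v) = 5/3 - v (O(v) = -(v + (⅓)*(-5)) = -(v - 5/3) = -(-5/3 + v) = 5/3 - v)
(O(y)*18)*a(6) = ((5/3 - 1*48)*18)*(5/6) = ((5/3 - 48)*18)*(5*(⅙)) = -139/3*18*(⅚) = -834*⅚ = -695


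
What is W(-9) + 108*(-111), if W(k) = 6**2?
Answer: -11952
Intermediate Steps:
W(k) = 36
W(-9) + 108*(-111) = 36 + 108*(-111) = 36 - 11988 = -11952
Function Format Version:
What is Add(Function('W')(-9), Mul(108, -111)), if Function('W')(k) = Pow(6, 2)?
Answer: -11952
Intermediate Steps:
Function('W')(k) = 36
Add(Function('W')(-9), Mul(108, -111)) = Add(36, Mul(108, -111)) = Add(36, -11988) = -11952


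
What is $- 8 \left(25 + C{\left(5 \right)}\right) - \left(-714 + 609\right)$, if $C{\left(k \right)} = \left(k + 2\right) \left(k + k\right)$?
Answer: $-655$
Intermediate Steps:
$C{\left(k \right)} = 2 k \left(2 + k\right)$ ($C{\left(k \right)} = \left(2 + k\right) 2 k = 2 k \left(2 + k\right)$)
$- 8 \left(25 + C{\left(5 \right)}\right) - \left(-714 + 609\right) = - 8 \left(25 + 2 \cdot 5 \left(2 + 5\right)\right) - \left(-714 + 609\right) = - 8 \left(25 + 2 \cdot 5 \cdot 7\right) - -105 = - 8 \left(25 + 70\right) + 105 = \left(-8\right) 95 + 105 = -760 + 105 = -655$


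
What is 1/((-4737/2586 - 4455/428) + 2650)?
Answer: 184468/486582189 ≈ 0.00037911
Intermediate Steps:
1/((-4737/2586 - 4455/428) + 2650) = 1/((-4737*1/2586 - 4455*1/428) + 2650) = 1/((-1579/862 - 4455/428) + 2650) = 1/(-2258011/184468 + 2650) = 1/(486582189/184468) = 184468/486582189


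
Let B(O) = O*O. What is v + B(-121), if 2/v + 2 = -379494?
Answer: 2778100467/189748 ≈ 14641.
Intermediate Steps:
v = -1/189748 (v = 2/(-2 - 379494) = 2/(-379496) = 2*(-1/379496) = -1/189748 ≈ -5.2702e-6)
B(O) = O²
v + B(-121) = -1/189748 + (-121)² = -1/189748 + 14641 = 2778100467/189748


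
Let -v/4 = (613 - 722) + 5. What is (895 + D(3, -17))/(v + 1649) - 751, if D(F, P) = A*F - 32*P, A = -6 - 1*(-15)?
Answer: -1549349/2065 ≈ -750.29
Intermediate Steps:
v = 416 (v = -4*((613 - 722) + 5) = -4*(-109 + 5) = -4*(-104) = 416)
A = 9 (A = -6 + 15 = 9)
D(F, P) = -32*P + 9*F (D(F, P) = 9*F - 32*P = -32*P + 9*F)
(895 + D(3, -17))/(v + 1649) - 751 = (895 + (-32*(-17) + 9*3))/(416 + 1649) - 751 = (895 + (544 + 27))/2065 - 751 = (895 + 571)*(1/2065) - 751 = 1466*(1/2065) - 751 = 1466/2065 - 751 = -1549349/2065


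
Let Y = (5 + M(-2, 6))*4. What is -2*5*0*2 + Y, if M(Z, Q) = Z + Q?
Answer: 36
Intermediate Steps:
M(Z, Q) = Q + Z
Y = 36 (Y = (5 + (6 - 2))*4 = (5 + 4)*4 = 9*4 = 36)
-2*5*0*2 + Y = -2*5*0*2 + 36 = -0*2 + 36 = -2*0 + 36 = 0 + 36 = 36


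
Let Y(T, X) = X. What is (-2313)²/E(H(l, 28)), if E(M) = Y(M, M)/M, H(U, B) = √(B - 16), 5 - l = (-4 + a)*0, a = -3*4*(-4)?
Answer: 5349969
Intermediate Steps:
a = 48 (a = -12*(-4) = 48)
l = 5 (l = 5 - (-4 + 48)*0 = 5 - 44*0 = 5 - 1*0 = 5 + 0 = 5)
H(U, B) = √(-16 + B)
E(M) = 1 (E(M) = M/M = 1)
(-2313)²/E(H(l, 28)) = (-2313)²/1 = 5349969*1 = 5349969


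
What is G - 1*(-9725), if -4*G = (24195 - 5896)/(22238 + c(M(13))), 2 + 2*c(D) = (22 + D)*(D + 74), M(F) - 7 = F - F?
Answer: 910689051/93646 ≈ 9724.8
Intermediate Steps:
M(F) = 7 (M(F) = 7 + (F - F) = 7 + 0 = 7)
c(D) = -1 + (22 + D)*(74 + D)/2 (c(D) = -1 + ((22 + D)*(D + 74))/2 = -1 + ((22 + D)*(74 + D))/2 = -1 + (22 + D)*(74 + D)/2)
G = -18299/93646 (G = -(24195 - 5896)/(4*(22238 + (813 + (½)*7² + 48*7))) = -18299/(4*(22238 + (813 + (½)*49 + 336))) = -18299/(4*(22238 + (813 + 49/2 + 336))) = -18299/(4*(22238 + 2347/2)) = -18299/(4*46823/2) = -18299*2/(4*46823) = -¼*36598/46823 = -18299/93646 ≈ -0.19541)
G - 1*(-9725) = -18299/93646 - 1*(-9725) = -18299/93646 + 9725 = 910689051/93646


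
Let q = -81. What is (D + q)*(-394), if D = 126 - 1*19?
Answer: -10244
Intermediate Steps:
D = 107 (D = 126 - 19 = 107)
(D + q)*(-394) = (107 - 81)*(-394) = 26*(-394) = -10244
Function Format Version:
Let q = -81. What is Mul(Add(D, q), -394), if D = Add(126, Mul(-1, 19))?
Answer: -10244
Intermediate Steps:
D = 107 (D = Add(126, -19) = 107)
Mul(Add(D, q), -394) = Mul(Add(107, -81), -394) = Mul(26, -394) = -10244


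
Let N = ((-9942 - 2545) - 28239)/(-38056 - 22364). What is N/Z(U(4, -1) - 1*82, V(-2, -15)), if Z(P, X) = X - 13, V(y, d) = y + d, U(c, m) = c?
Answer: -20363/906300 ≈ -0.022468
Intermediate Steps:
V(y, d) = d + y
N = 20363/30210 (N = (-12487 - 28239)/(-60420) = -40726*(-1/60420) = 20363/30210 ≈ 0.67405)
Z(P, X) = -13 + X
N/Z(U(4, -1) - 1*82, V(-2, -15)) = 20363/(30210*(-13 + (-15 - 2))) = 20363/(30210*(-13 - 17)) = (20363/30210)/(-30) = (20363/30210)*(-1/30) = -20363/906300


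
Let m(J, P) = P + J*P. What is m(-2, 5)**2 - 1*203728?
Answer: -203703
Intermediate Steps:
m(-2, 5)**2 - 1*203728 = (5*(1 - 2))**2 - 1*203728 = (5*(-1))**2 - 203728 = (-5)**2 - 203728 = 25 - 203728 = -203703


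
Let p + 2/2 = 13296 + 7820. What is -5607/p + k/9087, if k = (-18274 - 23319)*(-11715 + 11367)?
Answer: 101858415017/63957335 ≈ 1592.6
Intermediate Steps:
p = 21115 (p = -1 + (13296 + 7820) = -1 + 21116 = 21115)
k = 14474364 (k = -41593*(-348) = 14474364)
-5607/p + k/9087 = -5607/21115 + 14474364/9087 = -5607*1/21115 + 14474364*(1/9087) = -5607/21115 + 4824788/3029 = 101858415017/63957335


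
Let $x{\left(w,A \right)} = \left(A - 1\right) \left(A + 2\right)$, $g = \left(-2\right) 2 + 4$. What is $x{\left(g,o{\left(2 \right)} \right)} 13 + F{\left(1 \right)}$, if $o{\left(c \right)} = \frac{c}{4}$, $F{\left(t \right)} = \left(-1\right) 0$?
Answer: $- \frac{65}{4} \approx -16.25$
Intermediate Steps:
$g = 0$ ($g = -4 + 4 = 0$)
$F{\left(t \right)} = 0$
$o{\left(c \right)} = \frac{c}{4}$ ($o{\left(c \right)} = c \frac{1}{4} = \frac{c}{4}$)
$x{\left(w,A \right)} = \left(-1 + A\right) \left(2 + A\right)$
$x{\left(g,o{\left(2 \right)} \right)} 13 + F{\left(1 \right)} = \left(-2 + \frac{1}{4} \cdot 2 + \left(\frac{1}{4} \cdot 2\right)^{2}\right) 13 + 0 = \left(-2 + \frac{1}{2} + \left(\frac{1}{2}\right)^{2}\right) 13 + 0 = \left(-2 + \frac{1}{2} + \frac{1}{4}\right) 13 + 0 = \left(- \frac{5}{4}\right) 13 + 0 = - \frac{65}{4} + 0 = - \frac{65}{4}$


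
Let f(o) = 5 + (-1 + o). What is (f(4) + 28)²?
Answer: 1296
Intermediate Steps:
f(o) = 4 + o
(f(4) + 28)² = ((4 + 4) + 28)² = (8 + 28)² = 36² = 1296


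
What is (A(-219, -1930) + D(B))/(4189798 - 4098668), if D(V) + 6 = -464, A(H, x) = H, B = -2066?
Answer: -53/7010 ≈ -0.0075606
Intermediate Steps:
D(V) = -470 (D(V) = -6 - 464 = -470)
(A(-219, -1930) + D(B))/(4189798 - 4098668) = (-219 - 470)/(4189798 - 4098668) = -689/91130 = -689*1/91130 = -53/7010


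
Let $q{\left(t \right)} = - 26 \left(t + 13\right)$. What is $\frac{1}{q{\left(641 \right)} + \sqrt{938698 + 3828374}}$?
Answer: $- \frac{1417}{23697412} - \frac{\sqrt{297942}}{71092236} \approx -6.7474 \cdot 10^{-5}$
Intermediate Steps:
$q{\left(t \right)} = -338 - 26 t$ ($q{\left(t \right)} = - 26 \left(13 + t\right) = -338 - 26 t$)
$\frac{1}{q{\left(641 \right)} + \sqrt{938698 + 3828374}} = \frac{1}{\left(-338 - 16666\right) + \sqrt{938698 + 3828374}} = \frac{1}{\left(-338 - 16666\right) + \sqrt{4767072}} = \frac{1}{-17004 + 4 \sqrt{297942}}$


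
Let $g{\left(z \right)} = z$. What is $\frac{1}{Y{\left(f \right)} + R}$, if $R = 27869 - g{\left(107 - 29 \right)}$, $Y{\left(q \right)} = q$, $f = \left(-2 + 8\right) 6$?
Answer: $\frac{1}{27827} \approx 3.5936 \cdot 10^{-5}$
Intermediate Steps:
$f = 36$ ($f = 6 \cdot 6 = 36$)
$R = 27791$ ($R = 27869 - \left(107 - 29\right) = 27869 - 78 = 27791$)
$\frac{1}{Y{\left(f \right)} + R} = \frac{1}{36 + 27791} = \frac{1}{27827}$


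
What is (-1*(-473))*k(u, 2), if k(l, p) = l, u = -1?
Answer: -473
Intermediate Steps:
(-1*(-473))*k(u, 2) = -1*(-473)*(-1) = 473*(-1) = -473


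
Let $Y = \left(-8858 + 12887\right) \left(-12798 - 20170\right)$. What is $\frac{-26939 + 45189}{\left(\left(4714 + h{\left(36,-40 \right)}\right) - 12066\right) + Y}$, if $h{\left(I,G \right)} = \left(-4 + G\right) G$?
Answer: $- \frac{9125}{66416832} \approx -0.00013739$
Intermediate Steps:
$h{\left(I,G \right)} = G \left(-4 + G\right)$
$Y = -132828072$ ($Y = 4029 \left(-32968\right) = -132828072$)
$\frac{-26939 + 45189}{\left(\left(4714 + h{\left(36,-40 \right)}\right) - 12066\right) + Y} = \frac{-26939 + 45189}{\left(\left(4714 - 40 \left(-4 - 40\right)\right) - 12066\right) - 132828072} = \frac{18250}{\left(\left(4714 - -1760\right) - 12066\right) - 132828072} = \frac{18250}{\left(\left(4714 + 1760\right) - 12066\right) - 132828072} = \frac{18250}{\left(6474 - 12066\right) - 132828072} = \frac{18250}{-5592 - 132828072} = \frac{18250}{-132833664} = 18250 \left(- \frac{1}{132833664}\right) = - \frac{9125}{66416832}$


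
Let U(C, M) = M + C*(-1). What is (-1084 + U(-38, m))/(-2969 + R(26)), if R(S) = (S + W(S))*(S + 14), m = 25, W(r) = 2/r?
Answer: 13273/25037 ≈ 0.53014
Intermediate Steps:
U(C, M) = M - C
R(S) = (14 + S)*(S + 2/S) (R(S) = (S + 2/S)*(S + 14) = (S + 2/S)*(14 + S) = (14 + S)*(S + 2/S))
(-1084 + U(-38, m))/(-2969 + R(26)) = (-1084 + (25 - 1*(-38)))/(-2969 + (2 + 26² + 14*26 + 28/26)) = (-1084 + (25 + 38))/(-2969 + (2 + 676 + 364 + 28*(1/26))) = (-1084 + 63)/(-2969 + (2 + 676 + 364 + 14/13)) = -1021/(-2969 + 13560/13) = -1021/(-25037/13) = -1021*(-13/25037) = 13273/25037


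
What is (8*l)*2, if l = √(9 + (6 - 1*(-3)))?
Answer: 48*√2 ≈ 67.882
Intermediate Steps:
l = 3*√2 (l = √(9 + (6 + 3)) = √(9 + 9) = √18 = 3*√2 ≈ 4.2426)
(8*l)*2 = (8*(3*√2))*2 = (24*√2)*2 = 48*√2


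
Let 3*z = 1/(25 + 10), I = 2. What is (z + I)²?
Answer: 44521/11025 ≈ 4.0382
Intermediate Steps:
z = 1/105 (z = 1/(3*(25 + 10)) = (⅓)/35 = (⅓)*(1/35) = 1/105 ≈ 0.0095238)
(z + I)² = (1/105 + 2)² = (211/105)² = 44521/11025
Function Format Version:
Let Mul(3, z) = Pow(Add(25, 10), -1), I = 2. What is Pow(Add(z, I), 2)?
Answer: Rational(44521, 11025) ≈ 4.0382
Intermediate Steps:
z = Rational(1, 105) (z = Mul(Rational(1, 3), Pow(Add(25, 10), -1)) = Mul(Rational(1, 3), Pow(35, -1)) = Mul(Rational(1, 3), Rational(1, 35)) = Rational(1, 105) ≈ 0.0095238)
Pow(Add(z, I), 2) = Pow(Add(Rational(1, 105), 2), 2) = Pow(Rational(211, 105), 2) = Rational(44521, 11025)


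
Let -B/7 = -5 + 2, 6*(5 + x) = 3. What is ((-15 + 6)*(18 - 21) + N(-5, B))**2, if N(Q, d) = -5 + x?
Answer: 1225/4 ≈ 306.25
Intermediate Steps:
x = -9/2 (x = -5 + (1/6)*3 = -5 + 1/2 = -9/2 ≈ -4.5000)
B = 21 (B = -7*(-5 + 2) = -7*(-3) = 21)
N(Q, d) = -19/2 (N(Q, d) = -5 - 9/2 = -19/2)
((-15 + 6)*(18 - 21) + N(-5, B))**2 = ((-15 + 6)*(18 - 21) - 19/2)**2 = (-9*(-3) - 19/2)**2 = (27 - 19/2)**2 = (35/2)**2 = 1225/4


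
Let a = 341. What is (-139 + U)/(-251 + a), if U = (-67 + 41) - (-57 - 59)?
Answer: -49/90 ≈ -0.54444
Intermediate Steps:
U = 90 (U = -26 - 1*(-116) = -26 + 116 = 90)
(-139 + U)/(-251 + a) = (-139 + 90)/(-251 + 341) = -49/90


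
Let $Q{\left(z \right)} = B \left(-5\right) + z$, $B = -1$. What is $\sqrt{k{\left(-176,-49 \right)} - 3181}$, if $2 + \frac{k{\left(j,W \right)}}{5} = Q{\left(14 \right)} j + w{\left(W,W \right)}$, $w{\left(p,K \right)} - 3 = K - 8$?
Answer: $31 i \sqrt{21} \approx 142.06 i$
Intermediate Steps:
$w{\left(p,K \right)} = -5 + K$ ($w{\left(p,K \right)} = 3 + \left(K - 8\right) = 3 + \left(-8 + K\right) = -5 + K$)
$Q{\left(z \right)} = 5 + z$ ($Q{\left(z \right)} = \left(-1\right) \left(-5\right) + z = 5 + z$)
$k{\left(j,W \right)} = -35 + 5 W + 95 j$ ($k{\left(j,W \right)} = -10 + 5 \left(\left(5 + 14\right) j + \left(-5 + W\right)\right) = -10 + 5 \left(19 j + \left(-5 + W\right)\right) = -10 + 5 \left(-5 + W + 19 j\right) = -10 + \left(-25 + 5 W + 95 j\right) = -35 + 5 W + 95 j$)
$\sqrt{k{\left(-176,-49 \right)} - 3181} = \sqrt{\left(-35 + 5 \left(-49\right) + 95 \left(-176\right)\right) - 3181} = \sqrt{\left(-35 - 245 - 16720\right) - 3181} = \sqrt{-17000 - 3181} = \sqrt{-20181} = 31 i \sqrt{21}$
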